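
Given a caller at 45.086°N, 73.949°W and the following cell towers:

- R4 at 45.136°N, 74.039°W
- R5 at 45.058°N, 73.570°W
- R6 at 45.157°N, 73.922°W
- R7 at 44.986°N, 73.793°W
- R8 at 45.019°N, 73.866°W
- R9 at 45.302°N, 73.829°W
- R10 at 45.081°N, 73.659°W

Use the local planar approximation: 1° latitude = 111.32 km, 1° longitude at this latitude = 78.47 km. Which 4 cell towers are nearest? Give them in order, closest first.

Distances from 45.086°N, 73.949°W:
R4: 8.992 km
R5: 29.903 km
R6: 8.183 km
R7: 16.546 km
R8: 9.902 km
R9: 25.823 km
R10: 22.763 km
Sorted: R6 (8.183 km) < R4 (8.992 km) < R8 (9.902 km) < R7 (16.546 km) < R10 (22.763 km) < R9 (25.823 km) < …

R6, R4, R8, R7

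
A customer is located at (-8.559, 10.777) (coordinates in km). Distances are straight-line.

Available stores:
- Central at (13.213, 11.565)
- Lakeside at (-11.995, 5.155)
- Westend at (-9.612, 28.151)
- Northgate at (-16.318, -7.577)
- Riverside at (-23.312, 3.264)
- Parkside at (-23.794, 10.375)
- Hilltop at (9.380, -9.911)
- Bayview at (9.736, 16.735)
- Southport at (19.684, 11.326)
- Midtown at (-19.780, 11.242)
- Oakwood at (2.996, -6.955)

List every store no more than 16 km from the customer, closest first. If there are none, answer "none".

Distances from (-8.559, 10.777):
Central: √((21.772)² + (0.788)²) = √(474.01998 + 0.62094) = 21.786 km
Lakeside: √((-3.436)² + (-5.622)²) = √(11.80610 + 31.60688) = 6.589 km
Westend: √((-1.053)² + (17.374)²) = √(1.10881 + 301.85588) = 17.406 km
Northgate: √((-7.759)² + (-18.354)²) = √(60.20208 + 336.86932) = 19.927 km
Riverside: √((-14.753)² + (-7.513)²) = √(217.65101 + 56.44517) = 16.556 km
Parkside: √((-15.235)² + (-0.402)²) = √(232.10523 + 0.16160) = 15.240 km
Hilltop: √((17.939)² + (-20.688)²) = √(321.80772 + 427.99334) = 27.382 km
Bayview: √((18.295)² + (5.958)²) = √(334.70703 + 35.49776) = 19.241 km
Southport: √((28.243)² + (0.549)²) = √(797.66705 + 0.30140) = 28.248 km
Midtown: √((-11.221)² + (0.465)²) = √(125.91084 + 0.21623) = 11.231 km
Oakwood: √((11.555)² + (-17.732)²) = √(133.51802 + 314.42382) = 21.165 km
Threshold 16 km: Lakeside (6.589 km), Midtown (11.231 km), Parkside (15.240 km) are within range.

Lakeside, Midtown, Parkside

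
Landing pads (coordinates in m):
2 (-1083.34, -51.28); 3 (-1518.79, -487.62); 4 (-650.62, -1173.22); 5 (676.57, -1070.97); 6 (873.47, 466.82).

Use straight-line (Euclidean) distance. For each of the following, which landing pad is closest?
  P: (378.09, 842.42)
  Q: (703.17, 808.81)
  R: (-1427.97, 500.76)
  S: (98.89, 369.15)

P at (378.09, 842.42):
  2: √((-1461.43)² + (-893.70)²) = √(2135777.6449 + 798699.6900) = 1713.03 m
  3: √((-1896.88)² + (-1330.04)²) = √(3598153.7344 + 1769006.4016) = 2316.71 m
  4: √((-1028.71)² + (-2015.64)²) = √(1058244.2641 + 4062804.6096) = 2262.97 m
  5: √((298.48)² + (-1913.39)²) = √(89090.3104 + 3661061.2921) = 1936.53 m
  6: √((495.38)² + (-375.60)²) = √(245401.3444 + 141075.3600) = 621.67 m
  → nearest: 6 (621.67 m)
Q at (703.17, 808.81):
  2: √((-1786.51)² + (-860.09)²) = √(3191617.9801 + 739754.8081) = 1982.77 m
  3: √((-2221.96)² + (-1296.43)²) = √(4937106.2416 + 1680730.7449) = 2572.52 m
  4: √((-1353.79)² + (-1982.03)²) = √(1832747.3641 + 3928442.9209) = 2400.25 m
  5: √((-26.60)² + (-1879.78)²) = √(707.5600 + 3533572.8484) = 1879.97 m
  6: √((170.30)² + (-341.99)²) = √(29002.0900 + 116957.1601) = 382.05 m
  → nearest: 6 (382.05 m)
R at (-1427.97, 500.76):
  2: √((344.63)² + (-552.04)²) = √(118769.8369 + 304748.1616) = 650.78 m
  3: √((-90.82)² + (-988.38)²) = √(8248.2724 + 976895.0244) = 992.54 m
  4: √((777.35)² + (-1673.98)²) = √(604273.0225 + 2802209.0404) = 1845.67 m
  5: √((2104.54)² + (-1571.73)²) = √(4429088.6116 + 2470335.1929) = 2626.68 m
  6: √((2301.44)² + (-33.94)²) = √(5296626.0736 + 1151.9236) = 2301.69 m
  → nearest: 2 (650.78 m)
S at (98.89, 369.15):
  2: √((-1182.23)² + (-420.43)²) = √(1397667.7729 + 176761.3849) = 1254.76 m
  3: √((-1617.68)² + (-856.77)²) = √(2616888.5824 + 734054.8329) = 1830.56 m
  4: √((-749.51)² + (-1542.37)²) = √(561765.2401 + 2378905.2169) = 1714.84 m
  5: √((577.68)² + (-1440.12)²) = √(333714.1824 + 2073945.6144) = 1551.66 m
  6: √((774.58)² + (97.67)²) = √(599974.1764 + 9539.4289) = 780.71 m
  → nearest: 6 (780.71 m)

P→6; Q→6; R→2; S→6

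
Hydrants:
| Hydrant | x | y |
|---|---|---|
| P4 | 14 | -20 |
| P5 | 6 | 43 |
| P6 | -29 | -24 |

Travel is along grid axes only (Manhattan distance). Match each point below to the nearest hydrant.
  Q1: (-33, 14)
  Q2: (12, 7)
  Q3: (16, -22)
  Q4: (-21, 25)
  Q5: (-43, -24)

Q1 at (-33, 14):
  P4: 81
  P5: 68
  P6: 42
  → nearest: P6 (42)
Q2 at (12, 7):
  P4: 29
  P5: 42
  P6: 72
  → nearest: P4 (29)
Q3 at (16, -22):
  P4: 4
  P5: 75
  P6: 47
  → nearest: P4 (4)
Q4 at (-21, 25):
  P4: 80
  P5: 45
  P6: 57
  → nearest: P5 (45)
Q5 at (-43, -24):
  P4: 61
  P5: 116
  P6: 14
  → nearest: P6 (14)

Q1→P6; Q2→P4; Q3→P4; Q4→P5; Q5→P6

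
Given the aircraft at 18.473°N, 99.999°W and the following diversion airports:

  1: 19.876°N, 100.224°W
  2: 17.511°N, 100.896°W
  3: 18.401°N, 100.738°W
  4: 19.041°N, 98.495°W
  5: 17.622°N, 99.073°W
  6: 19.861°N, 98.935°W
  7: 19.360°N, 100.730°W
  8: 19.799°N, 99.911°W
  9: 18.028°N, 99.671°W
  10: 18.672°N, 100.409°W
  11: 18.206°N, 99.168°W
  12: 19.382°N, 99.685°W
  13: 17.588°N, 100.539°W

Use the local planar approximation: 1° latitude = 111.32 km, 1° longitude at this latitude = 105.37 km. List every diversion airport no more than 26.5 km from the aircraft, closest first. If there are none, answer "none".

none

Distances from 18.473°N, 99.999°W:
1: √((1.403·111.32)² + (-0.225·105.37)²) = √(24392.80463 + 562.08112) = 157.971 km
2: √((-0.962·111.32)² + (-0.897·105.37)²) = √(11468.23383 + 8933.44250) = 142.834 km
3: √((-0.072·111.32)² + (-0.739·105.37)²) = √(64.24087 + 6063.49239) = 78.280 km
4: √((0.568·111.32)² + (1.504·105.37)²) = √(3998.00255 + 25114.79471) = 170.625 km
5: √((-0.851·111.32)² + (0.926·105.37)²) = √(8974.40192 + 9520.41617) = 135.996 km
6: √((1.388·111.32)² + (1.064·105.37)²) = √(23874.00759 + 12569.47724) = 190.902 km
7: √((0.887·111.32)² + (-0.731·105.37)²) = √(9749.75348 + 5932.92303) = 125.230 km
8: √((1.326·111.32)² + (0.088·105.37)²) = √(21788.80657 + 85.98037) = 147.901 km
9: √((-0.445·111.32)² + (0.328·105.37)²) = √(2453.95400 + 1194.48761) = 60.402 km
10: √((0.199·111.32)² + (-0.410·105.37)²) = √(490.74123 + 1866.38688) = 48.550 km
11: √((-0.267·111.32)² + (0.831·105.37)²) = √(883.42344 + 7667.18615) = 92.470 km
12: √((0.909·111.32)² + (0.314·105.37)²) = √(10239.39181 + 1094.69531) = 106.462 km
13: √((-0.885·111.32)² + (-0.540·105.37)²) = √(9705.83573 + 3237.58724) = 113.769 km
Threshold 26.5 km: none within range.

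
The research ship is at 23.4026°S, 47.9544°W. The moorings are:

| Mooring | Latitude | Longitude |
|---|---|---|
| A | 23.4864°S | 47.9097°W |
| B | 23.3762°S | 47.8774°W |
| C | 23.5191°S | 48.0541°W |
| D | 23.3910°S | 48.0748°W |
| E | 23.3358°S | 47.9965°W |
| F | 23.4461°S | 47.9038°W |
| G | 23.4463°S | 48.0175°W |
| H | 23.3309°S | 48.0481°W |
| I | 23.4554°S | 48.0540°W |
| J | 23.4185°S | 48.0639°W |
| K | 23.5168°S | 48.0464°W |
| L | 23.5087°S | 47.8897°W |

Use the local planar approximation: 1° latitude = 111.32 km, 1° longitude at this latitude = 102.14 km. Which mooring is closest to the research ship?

Distances from 23.4026°S, 47.9544°W:
A: 10.3860 km
B: 8.3959 km
C: 16.4891 km
D: 12.3653 km
E: 8.5900 km
F: 7.0824 km
G: 8.0749 km
H: 12.4620 km
I: 11.7490 km
J: 11.3235 km
K: 15.8087 km
L: 13.5341 km
Minimum: F at 7.0824 km.

F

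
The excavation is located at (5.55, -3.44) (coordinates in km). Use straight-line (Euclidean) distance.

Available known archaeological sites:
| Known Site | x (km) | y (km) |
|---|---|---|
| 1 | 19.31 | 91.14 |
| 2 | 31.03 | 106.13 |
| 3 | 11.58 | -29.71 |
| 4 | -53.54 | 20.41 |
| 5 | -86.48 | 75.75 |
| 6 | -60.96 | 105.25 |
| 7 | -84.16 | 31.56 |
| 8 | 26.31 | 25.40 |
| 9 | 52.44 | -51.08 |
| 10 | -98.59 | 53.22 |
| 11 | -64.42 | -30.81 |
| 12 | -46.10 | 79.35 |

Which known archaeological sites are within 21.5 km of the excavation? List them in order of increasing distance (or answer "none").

none

Distances from (5.55, -3.44):
1: 95.58 km
2: 112.49 km
3: 26.95 km
4: 63.72 km
5: 121.41 km
6: 127.42 km
7: 96.30 km
8: 35.53 km
9: 66.84 km
10: 118.56 km
11: 75.13 km
12: 97.58 km
Threshold 21.5 km: none within range.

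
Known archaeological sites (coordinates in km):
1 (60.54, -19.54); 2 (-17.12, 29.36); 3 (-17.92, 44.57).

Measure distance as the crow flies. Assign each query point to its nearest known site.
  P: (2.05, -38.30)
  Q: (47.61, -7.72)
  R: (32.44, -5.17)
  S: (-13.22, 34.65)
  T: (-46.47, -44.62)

P at (2.05, -38.30):
  1: 61.42 km
  2: 70.32 km
  3: 85.24 km
  → nearest: 1 (61.42 km)
Q at (47.61, -7.72):
  1: 17.52 km
  2: 74.60 km
  3: 83.84 km
  → nearest: 1 (17.52 km)
R at (32.44, -5.17):
  1: 31.56 km
  2: 60.40 km
  3: 70.78 km
  → nearest: 1 (31.56 km)
S at (-13.22, 34.65):
  1: 91.53 km
  2: 6.57 km
  3: 10.98 km
  → nearest: 2 (6.57 km)
T at (-46.47, -44.62):
  1: 109.91 km
  2: 79.59 km
  3: 93.65 km
  → nearest: 2 (79.59 km)

P→1; Q→1; R→1; S→2; T→2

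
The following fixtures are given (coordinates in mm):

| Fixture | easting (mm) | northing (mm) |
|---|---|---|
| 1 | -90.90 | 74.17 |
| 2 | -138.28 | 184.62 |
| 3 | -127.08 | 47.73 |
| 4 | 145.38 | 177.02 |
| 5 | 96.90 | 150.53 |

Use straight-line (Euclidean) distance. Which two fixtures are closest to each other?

Pairwise distances:
1–2: 120.18 mm
1–3: 44.81 mm
1–4: 257.69 mm
1–5: 202.73 mm
2–3: 137.35 mm
2–4: 283.76 mm
2–5: 237.64 mm
3–4: 301.58 mm
3–5: 246.44 mm
4–5: 55.25 mm
Closest pair: 1–3 at 44.81 mm.

1 and 3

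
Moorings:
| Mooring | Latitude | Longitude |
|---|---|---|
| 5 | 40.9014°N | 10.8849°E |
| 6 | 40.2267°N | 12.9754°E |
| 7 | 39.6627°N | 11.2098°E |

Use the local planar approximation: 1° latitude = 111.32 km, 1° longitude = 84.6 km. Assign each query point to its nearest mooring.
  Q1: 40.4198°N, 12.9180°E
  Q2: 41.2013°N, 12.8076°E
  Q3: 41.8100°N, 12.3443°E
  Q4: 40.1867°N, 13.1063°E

Q1→6; Q2→6; Q3→5; Q4→6

Q1 at 40.4198°N, 12.9180°E:
  5: √((0.4816·111.32)² + (-2.0331·84.6)²) = √(2874.215664 + 29584.089440) = 180.1619 km
  6: √((-0.1931·111.32)² + (0.0574·84.6)²) = √(462.073373 + 23.581124) = 22.0376 km
  7: √((-0.7571·111.32)² + (-1.7082·84.6)²) = √(7103.181104 + 20884.215268) = 167.2943 km
  → nearest: 6 (22.0376 km)
Q2 at 41.2013°N, 12.8076°E:
  5: √((-0.2999·111.32)² + (-1.9227·84.6)²) = √(1114.549411 + 26458.412235) = 166.0511 km
  6: √((-0.9746·111.32)² + (0.1678·84.6)²) = √(11770.616481 + 201.523009) = 109.4173 km
  7: √((-1.5386·111.32)² + (-1.5978·84.6)²) = √(29335.794286 + 18271.977834) = 218.1921 km
  → nearest: 6 (109.4173 km)
Q3 at 41.8100°N, 12.3443°E:
  5: √((-0.9086·111.32)² + (-1.4594·84.6)²) = √(10230.382231 + 15243.665488) = 159.6059 km
  6: √((-1.5833·111.32)² + (0.6311·84.6)²) = √(31065.104499 + 2850.605288) = 184.1622 km
  7: √((-2.1473·111.32)² + (-1.1345·84.6)²) = √(57138.895809 + 9211.910854) = 257.5865 km
  → nearest: 5 (159.6059 km)
Q4 at 40.1867°N, 13.1063°E:
  5: √((0.7147·111.32)² + (-2.2214·84.6)²) = √(6329.857885 + 35317.850279) = 204.0777 km
  6: √((0.0400·111.32)² + (-0.1309·84.6)²) = √(19.827428 + 122.636577) = 11.9358 km
  7: √((-0.5240·111.32)² + (-1.8965·84.6)²) = √(3402.584892 + 25742.245047) = 170.7186 km
  → nearest: 6 (11.9358 km)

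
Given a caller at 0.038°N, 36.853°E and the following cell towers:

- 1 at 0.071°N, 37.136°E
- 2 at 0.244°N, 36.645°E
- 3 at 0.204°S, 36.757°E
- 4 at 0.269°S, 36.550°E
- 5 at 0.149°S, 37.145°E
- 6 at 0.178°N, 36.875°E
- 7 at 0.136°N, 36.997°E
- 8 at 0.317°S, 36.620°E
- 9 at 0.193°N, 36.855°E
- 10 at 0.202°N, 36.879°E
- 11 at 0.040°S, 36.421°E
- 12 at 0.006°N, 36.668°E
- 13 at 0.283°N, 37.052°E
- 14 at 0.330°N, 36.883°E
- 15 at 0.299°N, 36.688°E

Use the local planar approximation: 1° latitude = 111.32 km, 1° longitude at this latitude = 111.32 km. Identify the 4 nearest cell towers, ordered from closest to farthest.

Distances from 0.038°N, 36.853°E:
1: 31.717 km
2: 32.588 km
3: 28.982 km
4: 48.017 km
5: 38.600 km
6: 15.776 km
7: 19.390 km
8: 47.270 km
9: 17.256 km
10: 18.484 km
11: 48.868 km
12: 20.900 km
13: 35.137 km
14: 32.677 km
15: 34.374 km
Sorted: 6 (15.776 km) < 9 (17.256 km) < 10 (18.484 km) < 7 (19.390 km) < 12 (20.900 km) < 3 (28.982 km) < …

6, 9, 10, 7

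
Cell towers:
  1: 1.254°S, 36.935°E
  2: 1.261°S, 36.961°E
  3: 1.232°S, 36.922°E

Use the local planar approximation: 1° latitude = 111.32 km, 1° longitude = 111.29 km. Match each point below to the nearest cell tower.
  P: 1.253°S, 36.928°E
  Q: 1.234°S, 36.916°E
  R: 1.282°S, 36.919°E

P at 1.253°S, 36.928°E:
  1: √((-0.001·111.32)² + (0.007·111.29)²) = √(0.01239 + 0.60689) = 0.787 km
  2: √((-0.008·111.32)² + (0.033·111.29)²) = √(0.79310 + 13.48777) = 3.779 km
  3: √((0.021·111.32)² + (-0.006·111.29)²) = √(5.46493 + 0.44588) = 2.431 km
  → nearest: 1 (0.787 km)
Q at 1.234°S, 36.916°E:
  1: √((-0.020·111.32)² + (0.019·111.29)²) = √(4.95686 + 4.47115) = 3.071 km
  2: √((-0.027·111.32)² + (0.045·111.29)²) = √(9.03387 + 25.08056) = 5.841 km
  3: √((0.002·111.32)² + (0.006·111.29)²) = √(0.04957 + 0.44588) = 0.704 km
  → nearest: 3 (0.704 km)
R at 1.282°S, 36.919°E:
  1: √((0.028·111.32)² + (0.016·111.29)²) = √(9.71544 + 3.17068) = 3.590 km
  2: √((0.021·111.32)² + (0.042·111.29)²) = √(5.46493 + 21.84796) = 5.226 km
  3: √((0.050·111.32)² + (0.003·111.29)²) = √(30.98036 + 0.11147) = 5.576 km
  → nearest: 1 (3.590 km)

P→1; Q→3; R→1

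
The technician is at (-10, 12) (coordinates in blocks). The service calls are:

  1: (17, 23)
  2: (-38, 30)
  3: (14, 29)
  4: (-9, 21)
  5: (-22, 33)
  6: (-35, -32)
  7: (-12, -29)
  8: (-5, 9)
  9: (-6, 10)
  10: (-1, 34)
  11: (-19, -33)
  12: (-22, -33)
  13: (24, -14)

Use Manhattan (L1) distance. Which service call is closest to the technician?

9

Distances from (-10, 12):
1: |27| + |11| = 27 + 11 = 38 blocks
2: |-28| + |18| = 28 + 18 = 46 blocks
3: |24| + |17| = 24 + 17 = 41 blocks
4: |1| + |9| = 1 + 9 = 10 blocks
5: |-12| + |21| = 12 + 21 = 33 blocks
6: |-25| + |-44| = 25 + 44 = 69 blocks
7: |-2| + |-41| = 2 + 41 = 43 blocks
8: |5| + |-3| = 5 + 3 = 8 blocks
9: |4| + |-2| = 4 + 2 = 6 blocks
10: |9| + |22| = 9 + 22 = 31 blocks
11: |-9| + |-45| = 9 + 45 = 54 blocks
12: |-12| + |-45| = 12 + 45 = 57 blocks
13: |34| + |-26| = 34 + 26 = 60 blocks
Minimum: 9 at 6 blocks.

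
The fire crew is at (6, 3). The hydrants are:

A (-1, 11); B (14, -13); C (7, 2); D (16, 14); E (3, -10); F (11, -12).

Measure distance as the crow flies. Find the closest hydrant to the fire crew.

C

Distances from (6, 3):
A: √((-7)² + (8)²) = √(49.000 + 64.000) = 10.6
B: √((8)² + (-16)²) = √(64.000 + 256.000) = 17.9
C: √((1)² + (-1)²) = √(1.000 + 1.000) = 1.4
D: √((10)² + (11)²) = √(100.000 + 121.000) = 14.9
E: √((-3)² + (-13)²) = √(9.000 + 169.000) = 13.3
F: √((5)² + (-15)²) = √(25.000 + 225.000) = 15.8
Minimum: C at 1.4.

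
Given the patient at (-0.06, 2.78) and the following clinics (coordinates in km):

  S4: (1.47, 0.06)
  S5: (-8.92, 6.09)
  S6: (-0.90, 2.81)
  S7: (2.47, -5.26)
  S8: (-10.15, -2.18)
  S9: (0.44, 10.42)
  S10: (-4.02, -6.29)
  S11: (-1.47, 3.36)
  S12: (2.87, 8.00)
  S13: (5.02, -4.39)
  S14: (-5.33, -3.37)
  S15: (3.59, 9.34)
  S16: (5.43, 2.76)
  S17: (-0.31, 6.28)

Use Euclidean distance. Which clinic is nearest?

Distances from (-0.06, 2.78):
S4: √((1.53)² + (-2.72)²) = √(2.3409 + 7.3984) = 3.12 km
S5: √((-8.86)² + (3.31)²) = √(78.4996 + 10.9561) = 9.46 km
S6: √((-0.84)² + (0.03)²) = √(0.7056 + 0.0009) = 0.84 km
S7: √((2.53)² + (-8.04)²) = √(6.4009 + 64.6416) = 8.43 km
S8: √((-10.09)² + (-4.96)²) = √(101.8081 + 24.6016) = 11.24 km
S9: √((0.50)² + (7.64)²) = √(0.2500 + 58.3696) = 7.66 km
S10: √((-3.96)² + (-9.07)²) = √(15.6816 + 82.2649) = 9.90 km
S11: √((-1.41)² + (0.58)²) = √(1.9881 + 0.3364) = 1.52 km
S12: √((2.93)² + (5.22)²) = √(8.5849 + 27.2484) = 5.99 km
S13: √((5.08)² + (-7.17)²) = √(25.8064 + 51.4089) = 8.79 km
S14: √((-5.27)² + (-6.15)²) = √(27.7729 + 37.8225) = 8.10 km
S15: √((3.65)² + (6.56)²) = √(13.3225 + 43.0336) = 7.51 km
S16: √((5.49)² + (-0.02)²) = √(30.1401 + 0.0004) = 5.49 km
S17: √((-0.25)² + (3.50)²) = √(0.0625 + 12.2500) = 3.51 km
Minimum: S6 at 0.84 km.

S6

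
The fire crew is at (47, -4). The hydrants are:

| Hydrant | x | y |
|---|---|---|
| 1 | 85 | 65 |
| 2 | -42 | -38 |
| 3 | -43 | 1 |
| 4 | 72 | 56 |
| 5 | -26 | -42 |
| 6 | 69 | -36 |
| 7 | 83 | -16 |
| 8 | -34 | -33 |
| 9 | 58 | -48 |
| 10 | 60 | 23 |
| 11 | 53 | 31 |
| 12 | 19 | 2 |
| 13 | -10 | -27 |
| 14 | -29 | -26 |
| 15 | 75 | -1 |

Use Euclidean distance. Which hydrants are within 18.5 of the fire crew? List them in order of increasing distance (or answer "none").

Distances from (47, -4):
1: √((38)² + (69)²) = √(1444.000 + 4761.000) = 78.8
2: √((-89)² + (-34)²) = √(7921.000 + 1156.000) = 95.3
3: √((-90)² + (5)²) = √(8100.000 + 25.000) = 90.1
4: √((25)² + (60)²) = √(625.000 + 3600.000) = 65.0
5: √((-73)² + (-38)²) = √(5329.000 + 1444.000) = 82.3
6: √((22)² + (-32)²) = √(484.000 + 1024.000) = 38.8
7: √((36)² + (-12)²) = √(1296.000 + 144.000) = 37.9
8: √((-81)² + (-29)²) = √(6561.000 + 841.000) = 86.0
9: √((11)² + (-44)²) = √(121.000 + 1936.000) = 45.4
10: √((13)² + (27)²) = √(169.000 + 729.000) = 30.0
11: √((6)² + (35)²) = √(36.000 + 1225.000) = 35.5
12: √((-28)² + (6)²) = √(784.000 + 36.000) = 28.6
13: √((-57)² + (-23)²) = √(3249.000 + 529.000) = 61.5
14: √((-76)² + (-22)²) = √(5776.000 + 484.000) = 79.1
15: √((28)² + (3)²) = √(784.000 + 9.000) = 28.2
Threshold 18.5: none within range.

none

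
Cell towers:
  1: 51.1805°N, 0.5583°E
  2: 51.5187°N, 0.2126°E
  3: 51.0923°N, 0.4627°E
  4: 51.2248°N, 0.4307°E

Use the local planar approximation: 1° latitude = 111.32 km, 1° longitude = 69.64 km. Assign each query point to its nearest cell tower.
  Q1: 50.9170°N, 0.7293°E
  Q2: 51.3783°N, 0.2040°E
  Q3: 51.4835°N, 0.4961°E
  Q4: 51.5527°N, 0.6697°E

Q1 at 50.9170°N, 0.7293°E:
  1: √((0.2635·111.32)² + (-0.1710·69.64)²) = √(860.414329 + 141.810943) = 31.6579 km
  2: √((0.6017·111.32)² + (-0.5167·69.64)²) = √(4486.487048 + 1294.775425) = 76.0346 km
  3: √((0.1753·111.32)² + (-0.2666·69.64)²) = √(380.811651 + 344.697247) = 26.9353 km
  4: √((0.3078·111.32)² + (-0.2986·69.64)²) = √(1174.041980 + 432.411397) = 40.0806 km
  → nearest: 3 (26.9353 km)
Q2 at 51.3783°N, 0.2040°E:
  1: √((-0.1978·111.32)² + (0.3543·69.64)²) = √(484.840589 + 608.779234) = 33.0699 km
  2: √((0.1404·111.32)² + (0.0086·69.64)²) = √(244.275894 + 0.358686) = 15.6408 km
  3: √((-0.2860·111.32)² + (0.2587·69.64)²) = √(1013.627680 + 324.571500) = 36.5814 km
  4: √((-0.1535·111.32)² + (0.2267·69.64)²) = √(291.986757 + 249.241620) = 23.2643 km
  → nearest: 2 (15.6408 km)
Q3 at 51.4835°N, 0.4961°E:
  1: √((-0.3030·111.32)² + (0.0622·69.64)²) = √(1137.710202 + 18.762828) = 34.0070 km
  2: √((0.0352·111.32)² + (-0.2835·69.64)²) = √(15.354360 + 389.783680) = 20.1280 km
  3: √((-0.3912·111.32)² + (-0.0334·69.64)²) = √(1896.461749 + 5.410164) = 43.6105 km
  4: √((-0.2587·111.32)² + (-0.0654·69.64)²) = √(829.352681 + 20.743069) = 29.1564 km
  → nearest: 2 (20.1280 km)
Q4 at 51.5527°N, 0.6697°E:
  1: √((-0.3722·111.32)² + (-0.1114·69.64)²) = √(1716.718680 + 60.184950) = 42.1533 km
  2: √((-0.0340·111.32)² + (-0.4571·69.64)²) = √(14.325317 + 1013.304491) = 32.0567 km
  3: √((-0.4604·111.32)² + (-0.2070·69.64)²) = √(2626.739623 + 207.806064) = 53.2405 km
  4: √((-0.3279·111.32)² + (-0.2390·69.64)²) = √(1332.383447 + 277.021404) = 40.1174 km
  → nearest: 2 (32.0567 km)

Q1→3; Q2→2; Q3→2; Q4→2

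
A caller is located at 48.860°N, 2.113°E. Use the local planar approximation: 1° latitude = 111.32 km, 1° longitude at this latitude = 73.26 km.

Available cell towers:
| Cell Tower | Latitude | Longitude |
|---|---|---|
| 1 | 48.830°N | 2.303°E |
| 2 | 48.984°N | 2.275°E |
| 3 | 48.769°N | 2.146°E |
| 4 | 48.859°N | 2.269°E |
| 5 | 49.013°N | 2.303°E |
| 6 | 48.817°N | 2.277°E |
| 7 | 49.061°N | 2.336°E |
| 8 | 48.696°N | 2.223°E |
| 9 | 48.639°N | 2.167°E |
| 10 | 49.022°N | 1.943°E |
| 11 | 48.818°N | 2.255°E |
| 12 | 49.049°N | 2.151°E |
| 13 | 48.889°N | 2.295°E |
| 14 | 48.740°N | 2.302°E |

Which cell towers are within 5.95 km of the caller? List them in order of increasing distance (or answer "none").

Distances from 48.860°N, 2.113°E:
1: 14.314 km
2: 18.204 km
3: 10.415 km
4: 11.429 km
5: 21.996 km
6: 12.933 km
7: 27.705 km
8: 19.956 km
9: 24.918 km
10: 21.916 km
11: 11.405 km
12: 21.223 km
13: 13.719 km
14: 19.240 km
Threshold 5.95 km: none within range.

none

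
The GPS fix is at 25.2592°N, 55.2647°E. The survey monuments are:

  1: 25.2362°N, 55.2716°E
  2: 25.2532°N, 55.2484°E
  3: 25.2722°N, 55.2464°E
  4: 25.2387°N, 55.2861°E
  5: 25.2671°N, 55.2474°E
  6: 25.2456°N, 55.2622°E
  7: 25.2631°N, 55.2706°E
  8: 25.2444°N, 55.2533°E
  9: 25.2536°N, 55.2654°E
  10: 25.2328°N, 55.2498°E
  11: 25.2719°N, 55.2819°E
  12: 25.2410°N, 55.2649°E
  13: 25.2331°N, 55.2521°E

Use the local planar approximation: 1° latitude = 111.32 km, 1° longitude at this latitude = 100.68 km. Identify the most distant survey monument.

Distances from 25.2592°N, 55.2647°E:
1: √((-0.0230·111.32)² + (0.0069·100.68)²) = √(6.555443 + 0.482597) = 2.6529 km
2: √((-0.0060·111.32)² + (-0.0163·100.68)²) = √(0.446117 + 2.693157) = 1.7718 km
3: √((0.0130·111.32)² + (-0.0183·100.68)²) = √(2.094272 + 3.394600) = 2.3428 km
4: √((-0.0205·111.32)² + (0.0214·100.68)²) = √(5.207798 + 4.642094) = 3.1385 km
5: √((0.0079·111.32)² + (-0.0173·100.68)²) = √(0.773394 + 3.033742) = 1.9512 km
6: √((-0.0136·111.32)² + (-0.0025·100.68)²) = √(2.292051 + 0.063353) = 1.5347 km
7: √((0.0039·111.32)² + (0.0059·100.68)²) = √(0.188484 + 0.352850) = 0.7358 km
8: √((-0.0148·111.32)² + (-0.0114·100.68)²) = √(2.714375 + 1.317335) = 2.0079 km
9: √((-0.0056·111.32)² + (0.0007·100.68)²) = √(0.388618 + 0.004967) = 0.6274 km
10: √((-0.0264·111.32)² + (-0.0149·100.68)²) = √(8.636828 + 2.250396) = 3.2996 km
11: √((0.0127·111.32)² + (0.0172·100.68)²) = √(1.998729 + 2.998771) = 2.2355 km
12: √((-0.0182·111.32)² + (0.0002·100.68)²) = √(4.104773 + 0.000405) = 2.0261 km
13: √((-0.0261·111.32)² + (-0.0126·100.68)²) = √(8.441651 + 1.609265) = 3.1703 km
Maximum: 10 at 3.2996 km.

10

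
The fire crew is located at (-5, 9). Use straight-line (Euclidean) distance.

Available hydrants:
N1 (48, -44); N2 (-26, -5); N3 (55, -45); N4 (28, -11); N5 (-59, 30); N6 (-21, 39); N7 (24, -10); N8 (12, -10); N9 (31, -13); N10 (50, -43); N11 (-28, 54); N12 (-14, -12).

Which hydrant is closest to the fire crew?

Distances from (-5, 9):
N1: √((53)² + (-53)²) = √(2809.000 + 2809.000) = 75.0
N2: √((-21)² + (-14)²) = √(441.000 + 196.000) = 25.2
N3: √((60)² + (-54)²) = √(3600.000 + 2916.000) = 80.7
N4: √((33)² + (-20)²) = √(1089.000 + 400.000) = 38.6
N5: √((-54)² + (21)²) = √(2916.000 + 441.000) = 57.9
N6: √((-16)² + (30)²) = √(256.000 + 900.000) = 34.0
N7: √((29)² + (-19)²) = √(841.000 + 361.000) = 34.7
N8: √((17)² + (-19)²) = √(289.000 + 361.000) = 25.5
N9: √((36)² + (-22)²) = √(1296.000 + 484.000) = 42.2
N10: √((55)² + (-52)²) = √(3025.000 + 2704.000) = 75.7
N11: √((-23)² + (45)²) = √(529.000 + 2025.000) = 50.5
N12: √((-9)² + (-21)²) = √(81.000 + 441.000) = 22.8
Minimum: N12 at 22.8.

N12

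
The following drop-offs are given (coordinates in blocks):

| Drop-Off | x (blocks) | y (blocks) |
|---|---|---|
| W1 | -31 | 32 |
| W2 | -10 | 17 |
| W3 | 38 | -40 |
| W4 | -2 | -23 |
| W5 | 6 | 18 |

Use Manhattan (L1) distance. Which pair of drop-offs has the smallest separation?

W2 and W5

Pairwise distances:
W2–W5: 17 blocks
W1–W2: 36 blocks
W2–W4: 48 blocks
W4–W5: 49 blocks
W1–W5: 51 blocks
W3–W4: 57 blocks
W1–W4: 84 blocks
W3–W5: 90 blocks
W2–W3: 105 blocks
W1–W3: 141 blocks
Closest pair: W2–W5 at 17 blocks.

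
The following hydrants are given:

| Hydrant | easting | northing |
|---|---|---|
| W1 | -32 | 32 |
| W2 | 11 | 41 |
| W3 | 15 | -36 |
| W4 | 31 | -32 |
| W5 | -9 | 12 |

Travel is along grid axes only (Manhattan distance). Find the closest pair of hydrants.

W3 and W4

Pairwise distances:
W3–W4: 20
W1–W5: 43
W2–W5: 49
W1–W2: 52
W3–W5: 72
W2–W3: 81
W4–W5: 84
W2–W4: 93
W1–W3: 115
W1–W4: 127
Closest pair: W3–W4 at 20.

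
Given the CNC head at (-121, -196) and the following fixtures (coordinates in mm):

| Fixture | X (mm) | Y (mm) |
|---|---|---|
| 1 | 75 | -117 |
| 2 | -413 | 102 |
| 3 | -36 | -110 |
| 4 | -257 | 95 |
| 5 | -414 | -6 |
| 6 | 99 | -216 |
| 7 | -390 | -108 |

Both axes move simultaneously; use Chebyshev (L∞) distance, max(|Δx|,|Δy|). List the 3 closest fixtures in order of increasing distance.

3, 1, 6

Distances from (-121, -196):
1: 196 mm
2: 298 mm
3: 86 mm
4: 291 mm
5: 293 mm
6: 220 mm
7: 269 mm
Sorted: 3 (86 mm) < 1 (196 mm) < 6 (220 mm) < 7 (269 mm) < 4 (291 mm) < …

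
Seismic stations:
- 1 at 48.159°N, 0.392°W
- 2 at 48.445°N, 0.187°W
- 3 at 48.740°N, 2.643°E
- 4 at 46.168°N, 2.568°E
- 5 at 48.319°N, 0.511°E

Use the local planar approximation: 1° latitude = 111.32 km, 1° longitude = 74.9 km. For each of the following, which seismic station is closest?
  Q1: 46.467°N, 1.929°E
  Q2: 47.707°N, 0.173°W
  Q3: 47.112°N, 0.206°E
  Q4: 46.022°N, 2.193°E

Q1 at 46.467°N, 1.929°E:
  1: √((1.692·111.32)² + (-2.321·74.9)²) = √(35477.01836 + 30221.35388) = 256.317 km
  2: √((1.978·111.32)² + (-2.116·74.9)²) = √(48484.05887 + 25118.57293) = 271.298 km
  3: √((2.273·111.32)² + (0.714·74.9)²) = √(64024.36308 + 2859.96066) = 258.620 km
  4: √((-0.299·111.32)² + (0.639·74.9)²) = √(1107.86992 + 2290.68489) = 58.297 km
  5: √((1.852·111.32)² + (-1.418·74.9)²) = √(42503.85879 + 11280.18175) = 231.914 km
  → nearest: 4 (58.297 km)
Q2 at 47.707°N, 0.173°W:
  1: √((0.452·111.32)² + (-0.219·74.9)²) = √(2531.76426 + 269.06169) = 52.923 km
  2: √((0.738·111.32)² + (-0.014·74.9)²) = √(6749.30601 + 1.09956) = 82.161 km
  3: √((1.033·111.32)² + (2.816·74.9)²) = √(13223.51884 + 44486.57146) = 240.229 km
  4: √((-1.539·111.32)² + (2.741·74.9)²) = √(29351.04951 + 42148.45954) = 267.394 km
  5: √((0.612·111.32)² + (0.684·74.9)²) = √(4641.40258 + 2624.67684) = 85.241 km
  → nearest: 1 (52.923 km)
Q3 at 47.112°N, 0.206°E:
  1: √((1.047·111.32)² + (-0.598·74.9)²) = √(13584.37803 + 2006.16202) = 124.862 km
  2: √((1.333·111.32)² + (-0.393·74.9)²) = √(22019.46152 + 866.46043) = 151.281 km
  3: √((1.628·111.32)² + (2.437·74.9)²) = √(32843.93594 + 33317.67548) = 257.219 km
  4: √((-0.944·111.32)² + (2.362·74.9)²) = √(11043.08421 + 31298.49263) = 205.771 km
  5: √((1.207·111.32)² + (0.305·74.9)²) = √(18053.48026 + 521.87118) = 136.291 km
  → nearest: 1 (124.862 km)
Q4 at 46.022°N, 2.193°E:
  1: √((2.137·111.32)² + (-2.585·74.9)²) = √(56592.05176 + 37487.34907) = 306.724 km
  2: √((2.423·111.32)² + (-2.380·74.9)²) = √(72753.38819 + 31777.34064) = 323.312 km
  3: √((2.718·111.32)² + (0.450·74.9)²) = √(91547.24939 + 1136.02702) = 304.439 km
  4: √((0.146·111.32)² + (0.375·74.9)²) = √(264.15091 + 788.90766) = 32.451 km
  5: √((2.297·111.32)² + (-1.682·74.9)²) = √(65383.53326 + 15871.41393) = 285.053 km
  → nearest: 4 (32.451 km)

Q1→4; Q2→1; Q3→1; Q4→4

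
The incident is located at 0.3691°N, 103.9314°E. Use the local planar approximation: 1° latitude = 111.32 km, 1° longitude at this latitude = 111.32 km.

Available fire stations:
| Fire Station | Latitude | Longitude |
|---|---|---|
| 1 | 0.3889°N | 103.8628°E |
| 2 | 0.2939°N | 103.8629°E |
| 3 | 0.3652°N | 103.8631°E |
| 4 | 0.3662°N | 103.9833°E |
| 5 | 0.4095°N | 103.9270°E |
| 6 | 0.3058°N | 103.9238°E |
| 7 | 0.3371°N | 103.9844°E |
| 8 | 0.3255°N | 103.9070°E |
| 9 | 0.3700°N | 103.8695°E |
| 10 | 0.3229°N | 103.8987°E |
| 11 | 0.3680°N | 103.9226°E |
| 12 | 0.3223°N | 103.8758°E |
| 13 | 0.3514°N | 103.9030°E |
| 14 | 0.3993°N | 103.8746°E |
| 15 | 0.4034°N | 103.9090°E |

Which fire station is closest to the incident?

Distances from 0.3691°N, 103.9314°E:
1: 7.9483 km
2: 11.3237 km
3: 7.6155 km
4: 5.7865 km
5: 4.5239 km
6: 7.0972 km
7: 6.8920 km
8: 5.5619 km
9: 6.8914 km
10: 6.3009 km
11: 0.9872 km
12: 8.0901 km
13: 3.7252 km
14: 7.1612 km
15: 4.5604 km
Minimum: 11 at 0.9872 km.

11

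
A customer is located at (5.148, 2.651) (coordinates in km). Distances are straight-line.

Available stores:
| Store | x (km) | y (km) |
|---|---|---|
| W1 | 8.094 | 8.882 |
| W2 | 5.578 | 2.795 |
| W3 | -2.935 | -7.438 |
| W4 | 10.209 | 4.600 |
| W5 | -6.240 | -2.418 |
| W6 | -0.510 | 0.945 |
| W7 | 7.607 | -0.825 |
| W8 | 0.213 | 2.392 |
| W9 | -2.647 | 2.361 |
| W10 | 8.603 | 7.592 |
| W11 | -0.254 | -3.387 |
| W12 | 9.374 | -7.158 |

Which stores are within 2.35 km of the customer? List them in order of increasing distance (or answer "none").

Distances from (5.148, 2.651):
W1: 6.892 km
W2: 0.453 km
W3: 12.928 km
W4: 5.423 km
W5: 12.465 km
W6: 5.910 km
W7: 4.258 km
W8: 4.942 km
W9: 7.800 km
W10: 6.029 km
W11: 8.102 km
W12: 10.681 km
Threshold 2.35 km: W2 (0.453 km) is within range.

W2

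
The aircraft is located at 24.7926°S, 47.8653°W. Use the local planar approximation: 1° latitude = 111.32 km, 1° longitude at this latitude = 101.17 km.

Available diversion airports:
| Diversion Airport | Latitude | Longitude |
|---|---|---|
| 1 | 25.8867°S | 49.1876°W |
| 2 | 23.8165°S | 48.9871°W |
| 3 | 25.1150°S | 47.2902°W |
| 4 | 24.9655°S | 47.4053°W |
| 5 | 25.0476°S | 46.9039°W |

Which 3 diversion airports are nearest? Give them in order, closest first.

Distances from 24.7926°S, 47.8653°W:
1: 180.9154 km
2: 157.1223 km
3: 68.3616 km
4: 50.3613 km
5: 101.3225 km
Sorted: 4 (50.3613 km) < 3 (68.3616 km) < 5 (101.3225 km) < 2 (157.1223 km) < 1 (180.9154 km)

4, 3, 5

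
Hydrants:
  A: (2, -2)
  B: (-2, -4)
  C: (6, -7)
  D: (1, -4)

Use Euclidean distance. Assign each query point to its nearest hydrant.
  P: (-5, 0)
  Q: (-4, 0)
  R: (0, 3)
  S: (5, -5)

P at (-5, 0):
  A: √((7)² + (-2)²) = √(49.00000 + 4.00000) = 7.280
  B: √((3)² + (-4)²) = √(9.00000 + 16.00000) = 5.000
  C: √((11)² + (-7)²) = √(121.00000 + 49.00000) = 13.038
  D: √((6)² + (-4)²) = √(36.00000 + 16.00000) = 7.211
  → nearest: B (5.000)
Q at (-4, 0):
  A: √((6)² + (-2)²) = √(36.00000 + 4.00000) = 6.325
  B: √((2)² + (-4)²) = √(4.00000 + 16.00000) = 4.472
  C: √((10)² + (-7)²) = √(100.00000 + 49.00000) = 12.207
  D: √((5)² + (-4)²) = √(25.00000 + 16.00000) = 6.403
  → nearest: B (4.472)
R at (0, 3):
  A: √((2)² + (-5)²) = √(4.00000 + 25.00000) = 5.385
  B: √((-2)² + (-7)²) = √(4.00000 + 49.00000) = 7.280
  C: √((6)² + (-10)²) = √(36.00000 + 100.00000) = 11.662
  D: √((1)² + (-7)²) = √(1.00000 + 49.00000) = 7.071
  → nearest: A (5.385)
S at (5, -5):
  A: √((-3)² + (3)²) = √(9.00000 + 9.00000) = 4.243
  B: √((-7)² + (1)²) = √(49.00000 + 1.00000) = 7.071
  C: √((1)² + (-2)²) = √(1.00000 + 4.00000) = 2.236
  D: √((-4)² + (1)²) = √(16.00000 + 1.00000) = 4.123
  → nearest: C (2.236)

P→B; Q→B; R→A; S→C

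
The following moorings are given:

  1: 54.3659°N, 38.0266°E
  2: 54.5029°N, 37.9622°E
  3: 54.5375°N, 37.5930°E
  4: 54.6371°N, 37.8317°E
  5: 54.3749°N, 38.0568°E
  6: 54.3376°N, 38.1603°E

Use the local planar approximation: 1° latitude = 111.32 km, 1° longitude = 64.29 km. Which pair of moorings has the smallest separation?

Pairwise distances:
1–2: 15.8028 km
1–3: 33.7933 km
1–4: 32.6870 km
1–5: 2.1848 km
1–6: 9.1547 km
2–3: 24.0463 km
2–4: 17.1338 km
2–5: 15.4926 km
2–6: 22.3787 km
3–4: 18.9323 km
3–5: 34.8816 km
3–6: 42.7244 km
4–5: 32.5787 km
4–6: 39.4699 km
5–6: 7.8433 km
Closest pair: 1–5 at 2.1848 km.

1 and 5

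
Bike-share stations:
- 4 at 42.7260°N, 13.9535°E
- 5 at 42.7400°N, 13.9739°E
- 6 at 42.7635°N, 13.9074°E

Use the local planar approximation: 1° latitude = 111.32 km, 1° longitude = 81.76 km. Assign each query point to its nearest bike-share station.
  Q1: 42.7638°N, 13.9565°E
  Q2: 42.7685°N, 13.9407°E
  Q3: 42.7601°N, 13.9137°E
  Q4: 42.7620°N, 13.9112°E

Q1→5; Q2→6; Q3→6; Q4→6

Q1 at 42.7638°N, 13.9565°E:
  4: 4.2150 km
  5: 3.0072 km
  6: 4.0146 km
  → nearest: 5 (3.0072 km)
Q2 at 42.7685°N, 13.9407°E:
  4: 4.8455 km
  5: 4.1754 km
  6: 2.7789 km
  → nearest: 6 (2.7789 km)
Q3 at 42.7601°N, 13.9137°E:
  4: 4.9999 km
  5: 5.4067 km
  6: 0.6392 km
  → nearest: 6 (0.6392 km)
Q4 at 42.7620°N, 13.9112°E:
  4: 5.2935 km
  5: 5.6813 km
  6: 0.3527 km
  → nearest: 6 (0.3527 km)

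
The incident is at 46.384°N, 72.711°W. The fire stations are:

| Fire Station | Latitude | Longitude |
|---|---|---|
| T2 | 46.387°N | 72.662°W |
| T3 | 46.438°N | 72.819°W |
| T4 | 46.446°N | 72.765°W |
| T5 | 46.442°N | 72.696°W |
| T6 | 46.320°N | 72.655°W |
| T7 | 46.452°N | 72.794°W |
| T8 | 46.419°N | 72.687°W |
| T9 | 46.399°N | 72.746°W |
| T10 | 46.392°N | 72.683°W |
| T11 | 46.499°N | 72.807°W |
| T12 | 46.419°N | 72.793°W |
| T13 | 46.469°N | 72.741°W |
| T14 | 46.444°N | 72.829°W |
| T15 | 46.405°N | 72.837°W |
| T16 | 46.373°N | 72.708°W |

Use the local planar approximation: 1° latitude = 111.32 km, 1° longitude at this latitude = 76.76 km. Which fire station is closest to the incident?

T16

Distances from 46.384°N, 72.711°W:
T2: √((0.003·111.32)² + (0.049·76.76)²) = √(0.11153 + 14.14693) = 3.776 km
T3: √((0.054·111.32)² + (-0.108·76.76)²) = √(36.13549 + 68.72543) = 10.240 km
T4: √((0.062·111.32)² + (-0.054·76.76)²) = √(47.63540 + 17.18136) = 8.051 km
T5: √((0.058·111.32)² + (0.015·76.76)²) = √(41.68717 + 1.32572) = 6.558 km
T6: √((-0.064·111.32)² + (0.056·76.76)²) = √(50.75822 + 18.47762) = 8.321 km
T7: √((0.068·111.32)² + (-0.083·76.76)²) = √(57.30127 + 40.59066) = 9.894 km
T8: √((0.035·111.32)² + (0.024·76.76)²) = √(15.18037 + 3.39385) = 4.310 km
T9: √((0.015·111.32)² + (-0.035·76.76)²) = √(2.78823 + 7.21782) = 3.163 km
T10: √((0.008·111.32)² + (0.028·76.76)²) = √(0.79310 + 4.61940) = 2.326 km
T11: √((0.115·111.32)² + (-0.096·76.76)²) = √(163.88608 + 54.30157) = 14.771 km
T12: √((0.035·111.32)² + (-0.082·76.76)²) = √(15.18037 + 39.61846) = 7.403 km
T13: √((0.085·111.32)² + (-0.030·76.76)²) = √(89.53323 + 5.30289) = 9.738 km
T14: √((0.060·111.32)² + (-0.118·76.76)²) = √(44.61171 + 82.04157) = 11.254 km
T15: √((0.021·111.32)² + (-0.126·76.76)²) = √(5.46493 + 93.54294) = 9.950 km
T16: √((-0.011·111.32)² + (0.003·76.76)²) = √(1.49945 + 0.05303) = 1.246 km
Minimum: T16 at 1.246 km.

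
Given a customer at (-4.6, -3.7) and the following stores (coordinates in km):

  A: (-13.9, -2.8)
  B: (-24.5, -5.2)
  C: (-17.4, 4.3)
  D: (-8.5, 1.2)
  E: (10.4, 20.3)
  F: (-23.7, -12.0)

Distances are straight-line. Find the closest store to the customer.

D

Distances from (-4.6, -3.7):
A: √((-9.3)² + (0.9)²) = √(86.490 + 0.810) = 9.3 km
B: √((-19.9)² + (-1.5)²) = √(396.010 + 2.250) = 20.0 km
C: √((-12.8)² + (8.0)²) = √(163.840 + 64.000) = 15.1 km
D: √((-3.9)² + (4.9)²) = √(15.210 + 24.010) = 6.3 km
E: √((15.0)² + (24.0)²) = √(225.000 + 576.000) = 28.3 km
F: √((-19.1)² + (-8.3)²) = √(364.810 + 68.890) = 20.8 km
Minimum: D at 6.3 km.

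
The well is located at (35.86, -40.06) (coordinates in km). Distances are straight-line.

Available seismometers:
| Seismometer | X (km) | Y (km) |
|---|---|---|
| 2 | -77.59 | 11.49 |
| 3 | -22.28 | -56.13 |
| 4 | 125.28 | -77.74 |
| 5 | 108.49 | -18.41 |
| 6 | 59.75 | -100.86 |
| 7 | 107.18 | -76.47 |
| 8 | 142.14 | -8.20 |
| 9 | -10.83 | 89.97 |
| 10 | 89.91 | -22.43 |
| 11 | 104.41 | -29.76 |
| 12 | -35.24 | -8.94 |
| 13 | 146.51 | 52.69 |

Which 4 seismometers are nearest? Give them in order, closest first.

10, 3, 6, 11

Distances from (35.86, -40.06):
2: √((-113.45)² + (51.55)²) = √(12870.9025 + 2657.4025) = 124.61 km
3: √((-58.14)² + (-16.07)²) = √(3380.2596 + 258.2449) = 60.32 km
4: √((89.42)² + (-37.68)²) = √(7995.9364 + 1419.7824) = 97.03 km
5: √((72.63)² + (21.65)²) = √(5275.1169 + 468.7225) = 75.79 km
6: √((23.89)² + (-60.80)²) = √(570.7321 + 3696.6400) = 65.33 km
7: √((71.32)² + (-36.41)²) = √(5086.5424 + 1325.6881) = 80.08 km
8: √((106.28)² + (31.86)²) = √(11295.4384 + 1015.0596) = 110.95 km
9: √((-46.69)² + (130.03)²) = √(2179.9561 + 16907.8009) = 138.16 km
10: √((54.05)² + (17.63)²) = √(2921.4025 + 310.8169) = 56.85 km
11: √((68.55)² + (10.30)²) = √(4699.1025 + 106.0900) = 69.32 km
12: √((-71.10)² + (31.12)²) = √(5055.2100 + 968.4544) = 77.61 km
13: √((110.65)² + (92.75)²) = √(12243.4225 + 8602.5625) = 144.38 km
Sorted: 10 (56.85 km) < 3 (60.32 km) < 6 (65.33 km) < 11 (69.32 km) < 5 (75.79 km) < 12 (77.61 km) < …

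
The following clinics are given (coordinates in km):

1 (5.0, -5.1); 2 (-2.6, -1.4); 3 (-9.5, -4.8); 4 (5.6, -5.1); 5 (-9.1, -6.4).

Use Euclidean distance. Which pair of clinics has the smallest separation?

Pairwise distances:
1–2: √((-7.6)² + (3.7)²) = √(57.760 + 13.690) = 8.5 km
1–3: √((-14.5)² + (0.3)²) = √(210.250 + 0.090) = 14.5 km
1–4: √((0.6)² + (0.0)²) = √(0.360 + 0.000) = 0.6 km
1–5: √((-14.1)² + (-1.3)²) = √(198.810 + 1.690) = 14.2 km
2–3: √((-6.9)² + (-3.4)²) = √(47.610 + 11.560) = 7.7 km
2–4: √((8.2)² + (-3.7)²) = √(67.240 + 13.690) = 9.0 km
2–5: √((-6.5)² + (-5.0)²) = √(42.250 + 25.000) = 8.2 km
3–4: √((15.1)² + (-0.3)²) = √(228.010 + 0.090) = 15.1 km
3–5: √((0.4)² + (-1.6)²) = √(0.160 + 2.560) = 1.6 km
4–5: √((-14.7)² + (-1.3)²) = √(216.090 + 1.690) = 14.8 km
Closest pair: 1–4 at 0.6 km.

1 and 4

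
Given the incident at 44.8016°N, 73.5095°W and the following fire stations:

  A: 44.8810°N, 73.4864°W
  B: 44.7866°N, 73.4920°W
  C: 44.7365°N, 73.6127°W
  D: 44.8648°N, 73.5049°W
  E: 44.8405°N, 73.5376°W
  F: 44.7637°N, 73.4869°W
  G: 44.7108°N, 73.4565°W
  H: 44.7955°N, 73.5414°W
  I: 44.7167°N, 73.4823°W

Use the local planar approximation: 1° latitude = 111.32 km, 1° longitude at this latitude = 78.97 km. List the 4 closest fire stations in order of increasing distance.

Distances from 44.8016°N, 73.5095°W:
A: 9.0251 km
B: 2.1675 km
C: 10.9058 km
D: 7.0448 km
E: 4.8658 km
F: 4.5810 km
G: 10.9401 km
H: 2.6091 km
I: 9.6921 km
Sorted: B (2.1675 km) < H (2.6091 km) < F (4.5810 km) < E (4.8658 km) < D (7.0448 km) < A (9.0251 km) < …

B, H, F, E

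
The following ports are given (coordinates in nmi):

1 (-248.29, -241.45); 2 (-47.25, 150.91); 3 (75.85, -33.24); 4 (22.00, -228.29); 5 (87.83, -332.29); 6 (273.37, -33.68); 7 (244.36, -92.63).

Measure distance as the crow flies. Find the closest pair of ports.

Pairwise distances:
6–7: √((-29.01)² + (-58.95)²) = √(841.5801 + 3475.1025) = 65.70 nmi
4–5: √((65.83)² + (-104.00)²) = √(4333.5889 + 10816.0000) = 123.08 nmi
3–7: √((168.51)² + (-59.39)²) = √(28395.6201 + 3527.1721) = 178.67 nmi
3–6: √((197.52)² + (-0.44)²) = √(39014.1504 + 0.1936) = 197.52 nmi
3–4: √((-53.85)² + (-195.05)²) = √(2899.8225 + 38044.5025) = 202.35 nmi
2–3: √((123.10)² + (-184.15)²) = √(15153.6100 + 33911.2225) = 221.51 nmi
4–7: √((222.36)² + (135.66)²) = √(49443.9696 + 18403.6356) = 260.48 nmi
1–4: √((270.29)² + (13.16)²) = √(73056.6841 + 173.1856) = 270.61 nmi
5–7: √((156.53)² + (239.66)²) = √(24501.6409 + 57436.9156) = 286.25 nmi
3–5: √((11.98)² + (-299.05)²) = √(143.5204 + 89430.9025) = 299.29 nmi
4–6: √((251.37)² + (194.61)²) = √(63186.8769 + 37873.0521) = 317.90 nmi
1–5: √((336.12)² + (-90.84)²) = √(112976.6544 + 8251.9056) = 348.18 nmi
5–6: √((185.54)² + (298.61)²) = √(34425.0916 + 89167.9321) = 351.56 nmi
2–6: √((320.62)² + (-184.59)²) = √(102797.1844 + 34073.4681) = 369.96 nmi
2–7: √((291.61)² + (-243.54)²) = √(85036.3921 + 59311.7316) = 379.93 nmi
1–3: √((324.14)² + (208.21)²) = √(105066.7396 + 43351.4041) = 385.25 nmi
2–4: √((69.25)² + (-379.20)²) = √(4795.5625 + 143792.6400) = 385.47 nmi
1–2: √((201.04)² + (392.36)²) = √(40417.0816 + 153946.3696) = 440.87 nmi
2–5: √((135.08)² + (-483.20)²) = √(18246.6064 + 233482.2400) = 501.73 nmi
1–7: √((492.65)² + (148.82)²) = √(242704.0225 + 22147.3924) = 514.64 nmi
1–6: √((521.66)² + (207.77)²) = √(272129.1556 + 43168.3729) = 561.51 nmi
Closest pair: 6–7 at 65.70 nmi.

6 and 7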